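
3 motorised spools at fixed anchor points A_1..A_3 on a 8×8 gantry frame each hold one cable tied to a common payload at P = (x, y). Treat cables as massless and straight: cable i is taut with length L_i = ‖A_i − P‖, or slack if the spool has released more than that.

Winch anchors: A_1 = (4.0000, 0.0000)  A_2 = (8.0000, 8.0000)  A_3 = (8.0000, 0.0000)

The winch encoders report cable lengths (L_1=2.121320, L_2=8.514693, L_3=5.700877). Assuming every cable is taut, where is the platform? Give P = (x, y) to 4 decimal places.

each cable: (A_i−P)·(A_i−P) = L_i²; let k_i = ‖A_i‖²−L_i²
k_1 = 16.0000+0.0000−4.5000 = 11.5000
row 1: -8.0000x − 16.0000y = -44.0000  (k_2=55.5000)
row 2: -8.0000x + 0.0000y = -20.0000  (k_3=31.5000)
Cramer on rows 1–2 → x = 2.5000, y = 1.5000

(2.5000, 1.5000)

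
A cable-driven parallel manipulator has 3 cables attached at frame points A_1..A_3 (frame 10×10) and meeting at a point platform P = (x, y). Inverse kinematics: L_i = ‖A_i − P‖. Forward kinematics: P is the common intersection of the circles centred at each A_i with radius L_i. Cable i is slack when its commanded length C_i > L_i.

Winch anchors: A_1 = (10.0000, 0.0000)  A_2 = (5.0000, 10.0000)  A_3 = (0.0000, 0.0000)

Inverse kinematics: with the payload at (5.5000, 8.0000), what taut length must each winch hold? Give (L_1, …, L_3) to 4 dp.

L_1 = √((10.0000−5.5000)² + (0.0000−8.0000)²) = 9.1788
L_2 = √((5.0000−5.5000)² + (10.0000−8.0000)²) = 2.0616
L_3 = √((0.0000−5.5000)² + (0.0000−8.0000)²) = 9.7082

(9.1788, 2.0616, 9.7082)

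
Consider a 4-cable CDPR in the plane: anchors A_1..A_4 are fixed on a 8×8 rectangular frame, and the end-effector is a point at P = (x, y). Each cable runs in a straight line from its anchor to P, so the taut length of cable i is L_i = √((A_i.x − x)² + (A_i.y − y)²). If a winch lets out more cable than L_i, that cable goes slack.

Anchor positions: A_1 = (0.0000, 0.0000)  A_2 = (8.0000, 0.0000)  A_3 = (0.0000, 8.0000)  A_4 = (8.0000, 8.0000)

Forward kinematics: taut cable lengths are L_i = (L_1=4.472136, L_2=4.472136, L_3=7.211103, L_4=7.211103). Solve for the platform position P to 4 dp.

(4.0000, 2.0000)

each cable: (A_i−P)·(A_i−P) = L_i²; let k_i = ‖A_i‖²−L_i²
k_1 = 0.0000+0.0000−20.0000 = -20.0000
row 1: -16.0000x + 0.0000y = -64.0000  (k_2=44.0000)
row 2: 0.0000x − 16.0000y = -32.0000  (k_3=12.0000)
row 3: -16.0000x − 16.0000y = -96.0000  (k_4=76.0000)
Cramer on rows 1–2 → x = 4.0000, y = 2.0000
check cable 4: ‖A_4−P‖² = 52.0000 ≈ L_4² = 52.0000 ✓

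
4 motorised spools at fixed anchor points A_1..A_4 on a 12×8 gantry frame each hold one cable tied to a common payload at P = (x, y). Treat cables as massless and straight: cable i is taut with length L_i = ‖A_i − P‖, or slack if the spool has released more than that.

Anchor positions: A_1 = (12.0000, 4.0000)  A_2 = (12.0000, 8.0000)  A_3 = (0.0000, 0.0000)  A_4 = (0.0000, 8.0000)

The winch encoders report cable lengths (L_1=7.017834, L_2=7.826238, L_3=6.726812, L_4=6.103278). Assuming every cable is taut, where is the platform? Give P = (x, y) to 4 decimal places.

(5.0000, 4.5000)

expand ‖A_i−P‖²=L_i² and subtract eq 1 (k_i ≔ ‖A_i‖²−L_i²)
k_1 = 144.0000+16.0000−49.2500 = 110.7500
eq1−eq2 → [0.0000  -8.0000]·P = -36.0000
eq1−eq3 → [24.0000  8.0000]·P = 156.0000
eq1−eq4 → [24.0000  -8.0000]·P = 84.0000
2×2 solve → P = (5.0000, 4.5000)
check cable 4: ‖A_4−P‖² = 37.2500 ≈ L_4² = 37.2500 ✓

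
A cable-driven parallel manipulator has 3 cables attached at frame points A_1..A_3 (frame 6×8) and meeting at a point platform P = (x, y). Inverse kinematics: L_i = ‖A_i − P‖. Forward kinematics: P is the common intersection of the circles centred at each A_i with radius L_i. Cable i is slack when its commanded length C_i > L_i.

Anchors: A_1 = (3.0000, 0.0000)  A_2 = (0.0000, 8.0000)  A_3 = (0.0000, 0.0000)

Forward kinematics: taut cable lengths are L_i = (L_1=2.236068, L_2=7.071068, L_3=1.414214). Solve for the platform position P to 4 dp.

circle eqns → linear via eq_j − eq_1; set c_j = A_j·A_j − L_j²
c_1 = 9.0000+0.0000−5.0000 = 4.0000
6.0000·x − 16.0000·y = c_1−c_2 = -10.0000
6.0000·x + 0.0000·y = c_1−c_3 = 6.0000
solve first two rows → x=1.0000, y=1.0000

(1.0000, 1.0000)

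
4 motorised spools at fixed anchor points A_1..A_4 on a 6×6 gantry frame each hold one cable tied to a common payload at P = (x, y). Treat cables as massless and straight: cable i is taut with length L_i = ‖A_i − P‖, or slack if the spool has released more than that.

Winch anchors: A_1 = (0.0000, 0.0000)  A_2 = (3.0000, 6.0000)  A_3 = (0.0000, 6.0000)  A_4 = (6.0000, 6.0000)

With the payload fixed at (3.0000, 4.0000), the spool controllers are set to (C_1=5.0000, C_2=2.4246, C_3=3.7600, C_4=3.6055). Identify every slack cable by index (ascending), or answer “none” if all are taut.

cable 1: L_1 = ‖A_1−P‖ = 5.0000;  C_1 = 5.0000 → taut
cable 2: L_2 = ‖A_2−P‖ = 2.0000;  C_2 = 2.4246 → slack
cable 3: L_3 = ‖A_3−P‖ = 3.6056;  C_3 = 3.7600 → slack
cable 4: L_4 = ‖A_4−P‖ = 3.6056;  C_4 = 3.6055 → taut

2, 3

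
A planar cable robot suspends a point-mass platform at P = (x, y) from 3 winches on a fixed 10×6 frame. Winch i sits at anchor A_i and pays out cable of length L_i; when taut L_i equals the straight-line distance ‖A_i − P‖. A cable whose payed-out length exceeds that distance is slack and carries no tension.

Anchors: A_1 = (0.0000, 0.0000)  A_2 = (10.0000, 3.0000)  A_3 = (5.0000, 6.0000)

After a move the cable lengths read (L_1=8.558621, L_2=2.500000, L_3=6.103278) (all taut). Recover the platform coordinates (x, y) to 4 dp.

(8.5000, 1.0000)

expand ‖A_i−P‖²=L_i² and subtract eq 1 (c_i ≔ ‖A_i‖²−L_i²)
c_1 = 0.0000+0.0000−73.2500 = -73.2500
eq1−eq2 → [-20.0000  -6.0000]·P = -176.0000
eq1−eq3 → [-10.0000  -12.0000]·P = -97.0000
2×2 solve → P = (8.5000, 1.0000)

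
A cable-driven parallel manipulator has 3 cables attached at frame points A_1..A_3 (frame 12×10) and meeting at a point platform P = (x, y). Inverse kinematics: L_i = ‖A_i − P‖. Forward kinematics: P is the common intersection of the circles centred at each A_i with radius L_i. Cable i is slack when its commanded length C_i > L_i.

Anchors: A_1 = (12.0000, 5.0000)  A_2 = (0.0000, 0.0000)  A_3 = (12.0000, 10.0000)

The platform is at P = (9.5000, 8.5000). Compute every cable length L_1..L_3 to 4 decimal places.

(4.3012, 12.7475, 2.9155)

L_1 = √((12.0000−9.5000)² + (5.0000−8.5000)²) = 4.3012
L_2 = √((0.0000−9.5000)² + (0.0000−8.5000)²) = 12.7475
L_3 = √((12.0000−9.5000)² + (10.0000−8.5000)²) = 2.9155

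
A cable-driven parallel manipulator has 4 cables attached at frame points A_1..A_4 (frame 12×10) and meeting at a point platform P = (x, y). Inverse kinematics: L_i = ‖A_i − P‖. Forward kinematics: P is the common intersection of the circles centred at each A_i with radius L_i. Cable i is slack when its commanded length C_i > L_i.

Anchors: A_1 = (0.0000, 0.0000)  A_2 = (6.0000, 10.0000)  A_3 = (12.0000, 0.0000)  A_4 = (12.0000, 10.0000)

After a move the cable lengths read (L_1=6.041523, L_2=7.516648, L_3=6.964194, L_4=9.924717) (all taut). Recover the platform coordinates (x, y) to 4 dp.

circle eqns → linear via eq_j − eq_1; set k_j = A_j·A_j − L_j²
k_1 = 0.0000+0.0000−36.5000 = -36.5000
-12.0000·x − 20.0000·y = k_1−k_2 = -116.0000
-24.0000·x + 0.0000·y = k_1−k_3 = -132.0000
-24.0000·x − 20.0000·y = k_1−k_4 = -182.0000
solve first two rows → x=5.5000, y=2.5000
check cable 4: ‖A_4−P‖² = 98.5000 ≈ L_4² = 98.5000 ✓

(5.5000, 2.5000)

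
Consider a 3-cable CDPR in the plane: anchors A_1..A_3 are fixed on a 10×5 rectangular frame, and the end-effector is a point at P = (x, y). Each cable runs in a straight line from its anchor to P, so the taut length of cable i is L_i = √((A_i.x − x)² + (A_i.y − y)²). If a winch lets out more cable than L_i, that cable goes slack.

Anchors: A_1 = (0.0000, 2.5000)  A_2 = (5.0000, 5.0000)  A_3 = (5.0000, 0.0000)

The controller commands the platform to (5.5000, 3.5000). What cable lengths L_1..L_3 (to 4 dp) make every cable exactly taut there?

L_1: Δ = A_1−P = (-5.5000, -1.0000) → ‖Δ‖ = √31.2500 = 5.5902
L_2: Δ = A_2−P = (-0.5000, 1.5000) → ‖Δ‖ = √2.5000 = 1.5811
L_3: Δ = A_3−P = (-0.5000, -3.5000) → ‖Δ‖ = √12.5000 = 3.5355

(5.5902, 1.5811, 3.5355)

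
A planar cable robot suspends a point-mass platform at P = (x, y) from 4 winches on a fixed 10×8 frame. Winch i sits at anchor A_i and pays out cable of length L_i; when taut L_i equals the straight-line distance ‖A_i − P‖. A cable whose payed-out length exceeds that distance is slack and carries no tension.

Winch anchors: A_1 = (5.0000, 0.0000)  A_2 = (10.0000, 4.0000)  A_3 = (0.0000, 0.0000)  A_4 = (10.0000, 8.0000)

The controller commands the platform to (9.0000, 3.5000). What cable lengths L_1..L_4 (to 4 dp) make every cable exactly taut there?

L_1: Δ = A_1−P = (-4.0000, -3.5000) → ‖Δ‖ = √28.2500 = 5.3151
L_2: Δ = A_2−P = (1.0000, 0.5000) → ‖Δ‖ = √1.2500 = 1.1180
L_3: Δ = A_3−P = (-9.0000, -3.5000) → ‖Δ‖ = √93.2500 = 9.6566
L_4: Δ = A_4−P = (1.0000, 4.5000) → ‖Δ‖ = √21.2500 = 4.6098

(5.3151, 1.1180, 9.6566, 4.6098)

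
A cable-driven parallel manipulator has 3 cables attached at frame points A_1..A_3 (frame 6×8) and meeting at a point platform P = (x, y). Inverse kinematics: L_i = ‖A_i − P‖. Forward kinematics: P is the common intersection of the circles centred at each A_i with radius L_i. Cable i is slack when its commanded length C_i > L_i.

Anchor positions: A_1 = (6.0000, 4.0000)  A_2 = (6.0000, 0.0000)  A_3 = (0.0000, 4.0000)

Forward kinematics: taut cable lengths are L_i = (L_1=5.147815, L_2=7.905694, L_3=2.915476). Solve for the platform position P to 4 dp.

expand ‖A_i−P‖²=L_i² and subtract eq 1 (k_i ≔ ‖A_i‖²−L_i²)
k_1 = 36.0000+16.0000−26.5000 = 25.5000
eq1−eq2 → [0.0000  8.0000]·P = 52.0000
eq1−eq3 → [12.0000  0.0000]·P = 18.0000
2×2 solve → P = (1.5000, 6.5000)

(1.5000, 6.5000)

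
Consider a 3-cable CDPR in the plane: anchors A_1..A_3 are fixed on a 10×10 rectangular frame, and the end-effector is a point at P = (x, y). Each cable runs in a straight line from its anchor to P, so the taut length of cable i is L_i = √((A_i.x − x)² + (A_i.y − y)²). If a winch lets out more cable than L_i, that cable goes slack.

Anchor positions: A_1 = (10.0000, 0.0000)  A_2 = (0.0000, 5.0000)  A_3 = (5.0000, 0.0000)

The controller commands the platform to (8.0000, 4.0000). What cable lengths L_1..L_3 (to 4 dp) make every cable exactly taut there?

L_1 = √((10.0000−8.0000)² + (0.0000−4.0000)²) = 4.4721
L_2 = √((0.0000−8.0000)² + (5.0000−4.0000)²) = 8.0623
L_3 = √((5.0000−8.0000)² + (0.0000−4.0000)²) = 5.0000

(4.4721, 8.0623, 5.0000)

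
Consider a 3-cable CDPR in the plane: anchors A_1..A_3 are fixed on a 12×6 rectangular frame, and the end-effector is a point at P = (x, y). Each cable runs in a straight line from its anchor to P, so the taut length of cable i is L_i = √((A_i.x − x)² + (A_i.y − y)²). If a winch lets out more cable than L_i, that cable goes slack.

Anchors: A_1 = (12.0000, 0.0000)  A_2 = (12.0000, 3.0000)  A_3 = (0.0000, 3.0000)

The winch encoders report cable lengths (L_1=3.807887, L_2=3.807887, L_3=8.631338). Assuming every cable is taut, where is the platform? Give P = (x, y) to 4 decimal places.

(8.5000, 1.5000)

circle eqns → linear via eq_j − eq_1; set c_j = A_j·A_j − L_j²
c_1 = 144.0000+0.0000−14.5000 = 129.5000
0.0000·x − 6.0000·y = c_1−c_2 = -9.0000
24.0000·x − 6.0000·y = c_1−c_3 = 195.0000
solve first two rows → x=8.5000, y=1.5000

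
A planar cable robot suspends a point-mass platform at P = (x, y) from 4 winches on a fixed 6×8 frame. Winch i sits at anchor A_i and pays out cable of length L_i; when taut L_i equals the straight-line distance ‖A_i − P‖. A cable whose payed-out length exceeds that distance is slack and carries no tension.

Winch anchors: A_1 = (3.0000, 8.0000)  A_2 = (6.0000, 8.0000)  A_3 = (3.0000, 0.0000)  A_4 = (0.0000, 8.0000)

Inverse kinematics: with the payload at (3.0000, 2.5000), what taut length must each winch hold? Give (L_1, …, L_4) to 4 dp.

L_1 = √((3.0000−3.0000)² + (8.0000−2.5000)²) = 5.5000
L_2 = √((6.0000−3.0000)² + (8.0000−2.5000)²) = 6.2650
L_3 = √((3.0000−3.0000)² + (0.0000−2.5000)²) = 2.5000
L_4 = √((0.0000−3.0000)² + (8.0000−2.5000)²) = 6.2650

(5.5000, 6.2650, 2.5000, 6.2650)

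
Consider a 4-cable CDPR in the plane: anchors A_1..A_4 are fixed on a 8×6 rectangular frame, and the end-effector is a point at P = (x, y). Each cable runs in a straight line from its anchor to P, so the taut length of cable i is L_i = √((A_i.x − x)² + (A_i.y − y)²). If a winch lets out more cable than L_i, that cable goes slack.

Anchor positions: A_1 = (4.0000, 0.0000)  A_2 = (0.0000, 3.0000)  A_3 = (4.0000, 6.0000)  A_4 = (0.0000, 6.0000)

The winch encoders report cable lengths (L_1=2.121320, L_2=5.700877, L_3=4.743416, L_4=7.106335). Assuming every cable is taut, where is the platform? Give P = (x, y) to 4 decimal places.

each cable: (A_i−P)·(A_i−P) = L_i²; let c_i = ‖A_i‖²−L_i²
c_1 = 16.0000+0.0000−4.5000 = 11.5000
row 1: 8.0000x − 6.0000y = 35.0000  (c_2=-23.5000)
row 2: 0.0000x − 12.0000y = -18.0000  (c_3=29.5000)
row 3: 8.0000x − 12.0000y = 26.0000  (c_4=-14.5000)
Cramer on rows 1–2 → x = 5.5000, y = 1.5000
check cable 4: ‖A_4−P‖² = 50.5000 ≈ L_4² = 50.5000 ✓

(5.5000, 1.5000)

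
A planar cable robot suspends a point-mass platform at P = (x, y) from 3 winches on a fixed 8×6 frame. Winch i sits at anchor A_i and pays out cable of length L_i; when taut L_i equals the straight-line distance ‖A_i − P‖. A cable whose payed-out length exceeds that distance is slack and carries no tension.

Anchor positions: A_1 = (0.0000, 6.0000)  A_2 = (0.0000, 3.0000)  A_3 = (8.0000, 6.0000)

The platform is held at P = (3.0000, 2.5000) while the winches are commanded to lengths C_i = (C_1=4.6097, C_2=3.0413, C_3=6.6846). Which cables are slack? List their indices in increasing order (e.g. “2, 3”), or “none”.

cable 1: √((-3.0000)²+(3.5000)²)=4.6098, C_1=4.6097: taut
cable 2: √((-3.0000)²+(0.5000)²)=3.0414, C_2=3.0413: taut
cable 3: √((5.0000)²+(3.5000)²)=6.1033, C_3=6.6846: slack

3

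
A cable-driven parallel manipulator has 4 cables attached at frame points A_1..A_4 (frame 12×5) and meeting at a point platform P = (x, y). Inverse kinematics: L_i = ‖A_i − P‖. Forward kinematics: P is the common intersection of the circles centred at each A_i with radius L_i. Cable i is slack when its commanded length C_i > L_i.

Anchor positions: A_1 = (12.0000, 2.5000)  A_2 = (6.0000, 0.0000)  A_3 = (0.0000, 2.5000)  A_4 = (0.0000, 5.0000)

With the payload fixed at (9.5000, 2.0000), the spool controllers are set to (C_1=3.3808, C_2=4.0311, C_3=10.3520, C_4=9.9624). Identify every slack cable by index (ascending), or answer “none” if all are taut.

1, 3

cable 1: L_1 = ‖A_1−P‖ = 2.5495;  C_1 = 3.3808 → slack
cable 2: L_2 = ‖A_2−P‖ = 4.0311;  C_2 = 4.0311 → taut
cable 3: L_3 = ‖A_3−P‖ = 9.5131;  C_3 = 10.3520 → slack
cable 4: L_4 = ‖A_4−P‖ = 9.9624;  C_4 = 9.9624 → taut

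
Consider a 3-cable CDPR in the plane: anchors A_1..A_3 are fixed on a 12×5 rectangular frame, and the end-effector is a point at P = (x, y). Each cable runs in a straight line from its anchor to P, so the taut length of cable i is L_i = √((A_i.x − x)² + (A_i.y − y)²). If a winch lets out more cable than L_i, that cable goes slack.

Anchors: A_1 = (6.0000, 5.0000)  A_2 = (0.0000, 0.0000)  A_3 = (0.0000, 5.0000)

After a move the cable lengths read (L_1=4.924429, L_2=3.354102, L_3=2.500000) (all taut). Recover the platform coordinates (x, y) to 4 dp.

circle eqns → linear via eq_j − eq_1; set c_j = A_j·A_j − L_j²
c_1 = 36.0000+25.0000−24.2500 = 36.7500
12.0000·x + 10.0000·y = c_1−c_2 = 48.0000
12.0000·x + 0.0000·y = c_1−c_3 = 18.0000
solve first two rows → x=1.5000, y=3.0000

(1.5000, 3.0000)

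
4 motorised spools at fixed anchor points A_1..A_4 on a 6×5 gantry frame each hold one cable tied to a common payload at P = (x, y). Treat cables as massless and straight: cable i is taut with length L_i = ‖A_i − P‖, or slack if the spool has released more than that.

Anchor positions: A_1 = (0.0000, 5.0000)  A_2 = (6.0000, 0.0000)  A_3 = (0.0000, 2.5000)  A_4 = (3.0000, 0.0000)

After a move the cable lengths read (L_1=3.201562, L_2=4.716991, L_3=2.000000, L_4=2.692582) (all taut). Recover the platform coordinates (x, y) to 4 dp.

(2.0000, 2.5000)

circle eqns → linear via eq_j − eq_1; set c_j = A_j·A_j − L_j²
c_1 = 0.0000+25.0000−10.2500 = 14.7500
-12.0000·x + 10.0000·y = c_1−c_2 = 1.0000
0.0000·x + 5.0000·y = c_1−c_3 = 12.5000
-6.0000·x + 10.0000·y = c_1−c_4 = 13.0000
solve first two rows → x=2.0000, y=2.5000
check cable 4: ‖A_4−P‖² = 7.2500 ≈ L_4² = 7.2500 ✓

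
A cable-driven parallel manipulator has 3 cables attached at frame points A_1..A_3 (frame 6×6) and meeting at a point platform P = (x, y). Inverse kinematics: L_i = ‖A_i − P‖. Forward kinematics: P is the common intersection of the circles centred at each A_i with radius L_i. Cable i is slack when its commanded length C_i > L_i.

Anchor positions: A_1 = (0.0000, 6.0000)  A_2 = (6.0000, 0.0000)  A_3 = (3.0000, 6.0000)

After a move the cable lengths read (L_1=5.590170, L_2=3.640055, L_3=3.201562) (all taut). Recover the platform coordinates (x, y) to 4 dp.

circle eqns → linear via eq_j − eq_1; set c_j = A_j·A_j − L_j²
c_1 = 0.0000+36.0000−31.2500 = 4.7500
-12.0000·x + 12.0000·y = c_1−c_2 = -18.0000
-6.0000·x + 0.0000·y = c_1−c_3 = -30.0000
solve first two rows → x=5.0000, y=3.5000

(5.0000, 3.5000)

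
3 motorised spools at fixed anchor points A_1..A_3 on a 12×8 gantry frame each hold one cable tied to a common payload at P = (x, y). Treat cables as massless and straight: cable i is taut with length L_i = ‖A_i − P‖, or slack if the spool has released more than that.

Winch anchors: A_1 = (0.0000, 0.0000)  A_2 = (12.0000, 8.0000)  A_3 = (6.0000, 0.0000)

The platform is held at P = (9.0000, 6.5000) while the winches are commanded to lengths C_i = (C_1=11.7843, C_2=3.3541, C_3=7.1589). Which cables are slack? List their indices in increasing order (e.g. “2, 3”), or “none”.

i=1: geometric 11.1018 vs commanded 11.7843 ⇒ slack
i=2: geometric 3.3541 vs commanded 3.3541 ⇒ taut
i=3: geometric 7.1589 vs commanded 7.1589 ⇒ taut

1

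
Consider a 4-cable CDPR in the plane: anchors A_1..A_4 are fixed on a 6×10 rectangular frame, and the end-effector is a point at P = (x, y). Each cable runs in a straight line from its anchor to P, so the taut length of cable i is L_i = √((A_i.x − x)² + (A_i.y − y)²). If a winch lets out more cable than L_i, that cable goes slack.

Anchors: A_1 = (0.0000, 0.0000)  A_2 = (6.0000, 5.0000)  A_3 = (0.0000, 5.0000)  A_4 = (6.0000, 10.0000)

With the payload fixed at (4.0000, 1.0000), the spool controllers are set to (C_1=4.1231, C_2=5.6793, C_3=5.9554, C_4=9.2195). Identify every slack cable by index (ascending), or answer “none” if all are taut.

2, 3

cable 1: √((-4.0000)²+(-1.0000)²)=4.1231, C_1=4.1231: taut
cable 2: √((2.0000)²+(4.0000)²)=4.4721, C_2=5.6793: slack
cable 3: √((-4.0000)²+(4.0000)²)=5.6569, C_3=5.9554: slack
cable 4: √((2.0000)²+(9.0000)²)=9.2195, C_4=9.2195: taut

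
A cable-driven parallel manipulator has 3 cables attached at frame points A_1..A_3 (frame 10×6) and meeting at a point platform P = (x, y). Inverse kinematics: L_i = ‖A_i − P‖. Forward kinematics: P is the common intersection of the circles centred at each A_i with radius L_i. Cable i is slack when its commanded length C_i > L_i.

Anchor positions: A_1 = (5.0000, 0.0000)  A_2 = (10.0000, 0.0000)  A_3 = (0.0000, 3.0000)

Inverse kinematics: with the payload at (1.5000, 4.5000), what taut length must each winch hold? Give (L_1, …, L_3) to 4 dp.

L_1 = √((5.0000−1.5000)² + (0.0000−4.5000)²) = 5.7009
L_2 = √((10.0000−1.5000)² + (0.0000−4.5000)²) = 9.6177
L_3 = √((0.0000−1.5000)² + (3.0000−4.5000)²) = 2.1213

(5.7009, 9.6177, 2.1213)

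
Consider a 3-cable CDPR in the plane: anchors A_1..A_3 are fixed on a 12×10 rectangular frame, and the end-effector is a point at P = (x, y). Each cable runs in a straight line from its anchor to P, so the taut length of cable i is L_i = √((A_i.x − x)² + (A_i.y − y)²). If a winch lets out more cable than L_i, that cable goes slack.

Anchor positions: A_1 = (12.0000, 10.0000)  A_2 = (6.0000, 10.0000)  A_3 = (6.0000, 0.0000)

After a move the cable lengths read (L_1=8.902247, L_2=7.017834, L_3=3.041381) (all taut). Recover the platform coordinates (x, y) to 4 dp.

each cable: (A_i−P)·(A_i−P) = L_i²; let c_i = ‖A_i‖²−L_i²
c_1 = 144.0000+100.0000−79.2500 = 164.7500
row 1: 12.0000x + 0.0000y = 78.0000  (c_2=86.7500)
row 2: 12.0000x + 20.0000y = 138.0000  (c_3=26.7500)
Cramer on rows 1–2 → x = 6.5000, y = 3.0000

(6.5000, 3.0000)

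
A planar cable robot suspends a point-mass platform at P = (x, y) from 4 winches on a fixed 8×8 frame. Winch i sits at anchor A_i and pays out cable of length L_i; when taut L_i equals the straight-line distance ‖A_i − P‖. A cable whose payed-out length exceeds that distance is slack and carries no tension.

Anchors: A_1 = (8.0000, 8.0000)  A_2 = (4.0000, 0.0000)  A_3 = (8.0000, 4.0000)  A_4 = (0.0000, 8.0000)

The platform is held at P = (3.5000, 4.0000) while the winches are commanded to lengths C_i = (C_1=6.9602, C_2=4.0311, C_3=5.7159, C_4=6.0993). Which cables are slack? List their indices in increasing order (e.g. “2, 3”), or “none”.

1, 3, 4

i=1: geometric 6.0208 vs commanded 6.9602 ⇒ slack
i=2: geometric 4.0311 vs commanded 4.0311 ⇒ taut
i=3: geometric 4.5000 vs commanded 5.7159 ⇒ slack
i=4: geometric 5.3151 vs commanded 6.0993 ⇒ slack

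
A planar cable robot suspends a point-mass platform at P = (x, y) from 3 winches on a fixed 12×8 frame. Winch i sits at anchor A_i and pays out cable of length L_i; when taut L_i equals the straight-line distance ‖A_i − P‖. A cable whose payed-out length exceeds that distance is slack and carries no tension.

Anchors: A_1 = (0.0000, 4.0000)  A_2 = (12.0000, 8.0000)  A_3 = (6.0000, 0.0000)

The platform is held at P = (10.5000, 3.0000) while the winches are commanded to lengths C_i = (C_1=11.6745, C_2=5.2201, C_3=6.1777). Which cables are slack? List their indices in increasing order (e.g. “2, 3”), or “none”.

i=1: geometric 10.5475 vs commanded 11.6745 ⇒ slack
i=2: geometric 5.2202 vs commanded 5.2201 ⇒ taut
i=3: geometric 5.4083 vs commanded 6.1777 ⇒ slack

1, 3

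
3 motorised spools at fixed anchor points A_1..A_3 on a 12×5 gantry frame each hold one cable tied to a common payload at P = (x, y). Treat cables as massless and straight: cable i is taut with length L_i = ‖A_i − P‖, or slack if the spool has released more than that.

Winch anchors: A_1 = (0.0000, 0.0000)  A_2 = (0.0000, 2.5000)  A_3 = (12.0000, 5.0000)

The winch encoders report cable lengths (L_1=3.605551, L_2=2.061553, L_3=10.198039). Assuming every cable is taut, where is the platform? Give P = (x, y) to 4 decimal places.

(2.0000, 3.0000)

each cable: (A_i−P)·(A_i−P) = L_i²; let k_i = ‖A_i‖²−L_i²
k_1 = 0.0000+0.0000−13.0000 = -13.0000
row 1: 0.0000x − 5.0000y = -15.0000  (k_2=2.0000)
row 2: -24.0000x − 10.0000y = -78.0000  (k_3=65.0000)
Cramer on rows 1–2 → x = 2.0000, y = 3.0000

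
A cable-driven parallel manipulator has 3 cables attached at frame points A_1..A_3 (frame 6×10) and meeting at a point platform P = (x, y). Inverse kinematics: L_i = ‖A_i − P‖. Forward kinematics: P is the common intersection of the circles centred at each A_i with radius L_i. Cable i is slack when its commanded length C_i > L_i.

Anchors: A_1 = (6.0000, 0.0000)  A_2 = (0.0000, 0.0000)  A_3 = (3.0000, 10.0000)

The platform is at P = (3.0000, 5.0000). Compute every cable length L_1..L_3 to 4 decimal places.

cable 1: Δx=3.0000, Δy=-5.0000; L_1 = √(Δx²+Δy²) = 5.8310
cable 2: Δx=-3.0000, Δy=-5.0000; L_2 = √(Δx²+Δy²) = 5.8310
cable 3: Δx=0.0000, Δy=5.0000; L_3 = √(Δx²+Δy²) = 5.0000

(5.8310, 5.8310, 5.0000)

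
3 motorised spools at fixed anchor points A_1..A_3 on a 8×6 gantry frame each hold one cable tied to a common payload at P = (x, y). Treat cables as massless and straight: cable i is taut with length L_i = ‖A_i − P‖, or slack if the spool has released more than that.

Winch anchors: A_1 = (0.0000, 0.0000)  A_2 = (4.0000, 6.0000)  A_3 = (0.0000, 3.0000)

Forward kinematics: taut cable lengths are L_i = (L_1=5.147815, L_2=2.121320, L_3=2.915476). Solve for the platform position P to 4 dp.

each cable: (A_i−P)·(A_i−P) = L_i²; let q_i = ‖A_i‖²−L_i²
q_1 = 0.0000+0.0000−26.5000 = -26.5000
row 1: -8.0000x − 12.0000y = -74.0000  (q_2=47.5000)
row 2: 0.0000x − 6.0000y = -27.0000  (q_3=0.5000)
Cramer on rows 1–2 → x = 2.5000, y = 4.5000

(2.5000, 4.5000)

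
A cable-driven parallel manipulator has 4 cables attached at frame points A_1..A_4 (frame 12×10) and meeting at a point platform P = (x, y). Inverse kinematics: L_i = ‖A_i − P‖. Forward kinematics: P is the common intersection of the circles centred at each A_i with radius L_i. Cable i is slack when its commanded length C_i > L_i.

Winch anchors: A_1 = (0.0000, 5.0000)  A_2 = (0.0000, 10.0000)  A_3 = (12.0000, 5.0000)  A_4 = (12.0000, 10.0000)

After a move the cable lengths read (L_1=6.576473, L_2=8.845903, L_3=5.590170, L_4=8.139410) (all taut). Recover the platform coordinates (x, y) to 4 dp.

(6.5000, 4.0000)

each cable: (A_i−P)·(A_i−P) = L_i²; let k_i = ‖A_i‖²−L_i²
k_1 = 0.0000+25.0000−43.2500 = -18.2500
row 1: 0.0000x − 10.0000y = -40.0000  (k_2=21.7500)
row 2: -24.0000x + 0.0000y = -156.0000  (k_3=137.7500)
row 3: -24.0000x − 10.0000y = -196.0000  (k_4=177.7500)
Cramer on rows 1–2 → x = 6.5000, y = 4.0000
check cable 4: ‖A_4−P‖² = 66.2500 ≈ L_4² = 66.2500 ✓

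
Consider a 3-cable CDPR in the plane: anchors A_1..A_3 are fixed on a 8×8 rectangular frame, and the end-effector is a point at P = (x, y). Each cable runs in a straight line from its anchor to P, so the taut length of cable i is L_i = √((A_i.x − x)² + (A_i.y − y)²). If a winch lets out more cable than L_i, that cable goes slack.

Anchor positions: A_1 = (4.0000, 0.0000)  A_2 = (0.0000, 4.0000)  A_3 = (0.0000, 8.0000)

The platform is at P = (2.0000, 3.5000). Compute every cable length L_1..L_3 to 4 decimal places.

L_1 = √((4.0000−2.0000)² + (0.0000−3.5000)²) = 4.0311
L_2 = √((0.0000−2.0000)² + (4.0000−3.5000)²) = 2.0616
L_3 = √((0.0000−2.0000)² + (8.0000−3.5000)²) = 4.9244

(4.0311, 2.0616, 4.9244)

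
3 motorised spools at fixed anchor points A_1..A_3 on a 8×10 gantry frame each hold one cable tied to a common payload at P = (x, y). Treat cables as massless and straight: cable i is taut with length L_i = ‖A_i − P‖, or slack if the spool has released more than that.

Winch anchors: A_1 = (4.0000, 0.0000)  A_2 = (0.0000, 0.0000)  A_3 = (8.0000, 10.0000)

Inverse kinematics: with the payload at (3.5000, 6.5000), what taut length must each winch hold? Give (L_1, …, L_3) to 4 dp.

(6.5192, 7.3824, 5.7009)

L_1 = √((4.0000−3.5000)² + (0.0000−6.5000)²) = 6.5192
L_2 = √((0.0000−3.5000)² + (0.0000−6.5000)²) = 7.3824
L_3 = √((8.0000−3.5000)² + (10.0000−6.5000)²) = 5.7009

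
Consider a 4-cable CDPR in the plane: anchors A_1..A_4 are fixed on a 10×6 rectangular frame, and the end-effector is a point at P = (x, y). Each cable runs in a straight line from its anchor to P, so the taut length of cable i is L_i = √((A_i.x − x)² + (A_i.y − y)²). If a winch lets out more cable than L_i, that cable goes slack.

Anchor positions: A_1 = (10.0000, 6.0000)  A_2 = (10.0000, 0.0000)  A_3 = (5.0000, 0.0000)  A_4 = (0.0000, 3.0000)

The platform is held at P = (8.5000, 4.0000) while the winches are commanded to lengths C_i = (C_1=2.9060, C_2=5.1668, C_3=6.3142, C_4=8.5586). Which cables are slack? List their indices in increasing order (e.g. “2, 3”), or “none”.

1, 2, 3

cable 1: √((1.5000)²+(2.0000)²)=2.5000, C_1=2.9060: slack
cable 2: √((1.5000)²+(-4.0000)²)=4.2720, C_2=5.1668: slack
cable 3: √((-3.5000)²+(-4.0000)²)=5.3151, C_3=6.3142: slack
cable 4: √((-8.5000)²+(-1.0000)²)=8.5586, C_4=8.5586: taut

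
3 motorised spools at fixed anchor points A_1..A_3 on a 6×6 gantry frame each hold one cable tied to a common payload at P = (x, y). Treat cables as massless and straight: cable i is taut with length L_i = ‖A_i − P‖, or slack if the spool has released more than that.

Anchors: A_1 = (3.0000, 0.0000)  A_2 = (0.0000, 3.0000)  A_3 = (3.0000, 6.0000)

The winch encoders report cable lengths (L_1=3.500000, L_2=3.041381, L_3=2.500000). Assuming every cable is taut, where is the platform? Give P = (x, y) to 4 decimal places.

expand ‖A_i−P‖²=L_i² and subtract eq 1 (k_i ≔ ‖A_i‖²−L_i²)
k_1 = 9.0000+0.0000−12.2500 = -3.2500
eq1−eq2 → [6.0000  -6.0000]·P = -3.0000
eq1−eq3 → [0.0000  -12.0000]·P = -42.0000
2×2 solve → P = (3.0000, 3.5000)

(3.0000, 3.5000)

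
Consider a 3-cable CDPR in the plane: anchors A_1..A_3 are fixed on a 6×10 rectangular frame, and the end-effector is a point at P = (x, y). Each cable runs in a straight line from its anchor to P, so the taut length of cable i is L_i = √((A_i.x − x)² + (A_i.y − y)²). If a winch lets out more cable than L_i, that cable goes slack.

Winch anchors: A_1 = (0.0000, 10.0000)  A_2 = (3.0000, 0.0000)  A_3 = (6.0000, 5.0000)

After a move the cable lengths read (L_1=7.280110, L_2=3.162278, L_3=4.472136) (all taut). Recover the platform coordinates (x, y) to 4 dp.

(2.0000, 3.0000)

expand ‖A_i−P‖²=L_i² and subtract eq 1 (c_i ≔ ‖A_i‖²−L_i²)
c_1 = 0.0000+100.0000−53.0000 = 47.0000
eq1−eq2 → [-6.0000  20.0000]·P = 48.0000
eq1−eq3 → [-12.0000  10.0000]·P = 6.0000
2×2 solve → P = (2.0000, 3.0000)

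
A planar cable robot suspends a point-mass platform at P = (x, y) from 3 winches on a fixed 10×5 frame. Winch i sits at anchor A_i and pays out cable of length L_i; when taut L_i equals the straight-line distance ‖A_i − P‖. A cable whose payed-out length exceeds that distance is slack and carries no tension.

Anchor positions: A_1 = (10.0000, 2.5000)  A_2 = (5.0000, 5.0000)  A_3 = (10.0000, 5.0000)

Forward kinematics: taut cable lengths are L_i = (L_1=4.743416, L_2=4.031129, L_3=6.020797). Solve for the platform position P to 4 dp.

expand ‖A_i−P‖²=L_i² and subtract eq 1 (q_i ≔ ‖A_i‖²−L_i²)
q_1 = 100.0000+6.2500−22.5000 = 83.7500
eq1−eq2 → [10.0000  -5.0000]·P = 50.0000
eq1−eq3 → [0.0000  -5.0000]·P = -5.0000
2×2 solve → P = (5.5000, 1.0000)

(5.5000, 1.0000)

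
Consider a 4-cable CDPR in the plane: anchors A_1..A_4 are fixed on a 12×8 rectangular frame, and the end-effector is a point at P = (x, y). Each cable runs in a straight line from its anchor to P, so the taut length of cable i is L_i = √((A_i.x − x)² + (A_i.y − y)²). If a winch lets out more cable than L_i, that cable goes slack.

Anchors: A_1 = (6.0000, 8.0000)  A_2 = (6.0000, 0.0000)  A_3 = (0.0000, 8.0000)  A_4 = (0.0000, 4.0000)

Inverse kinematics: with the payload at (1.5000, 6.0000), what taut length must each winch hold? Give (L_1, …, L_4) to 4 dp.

(4.9244, 7.5000, 2.5000, 2.5000)

cable 1: Δx=4.5000, Δy=2.0000; L_1 = √(Δx²+Δy²) = 4.9244
cable 2: Δx=4.5000, Δy=-6.0000; L_2 = √(Δx²+Δy²) = 7.5000
cable 3: Δx=-1.5000, Δy=2.0000; L_3 = √(Δx²+Δy²) = 2.5000
cable 4: Δx=-1.5000, Δy=-2.0000; L_4 = √(Δx²+Δy²) = 2.5000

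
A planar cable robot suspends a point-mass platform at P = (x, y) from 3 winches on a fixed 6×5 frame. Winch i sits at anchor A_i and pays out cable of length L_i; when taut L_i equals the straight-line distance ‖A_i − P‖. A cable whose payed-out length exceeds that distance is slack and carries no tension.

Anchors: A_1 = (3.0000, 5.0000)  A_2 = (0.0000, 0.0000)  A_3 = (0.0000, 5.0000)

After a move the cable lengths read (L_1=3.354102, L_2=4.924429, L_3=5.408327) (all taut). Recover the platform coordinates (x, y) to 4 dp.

each cable: (A_i−P)·(A_i−P) = L_i²; let q_i = ‖A_i‖²−L_i²
q_1 = 9.0000+25.0000−11.2500 = 22.7500
row 1: 6.0000x + 10.0000y = 47.0000  (q_2=-24.2500)
row 2: 6.0000x + 0.0000y = 27.0000  (q_3=-4.2500)
Cramer on rows 1–2 → x = 4.5000, y = 2.0000

(4.5000, 2.0000)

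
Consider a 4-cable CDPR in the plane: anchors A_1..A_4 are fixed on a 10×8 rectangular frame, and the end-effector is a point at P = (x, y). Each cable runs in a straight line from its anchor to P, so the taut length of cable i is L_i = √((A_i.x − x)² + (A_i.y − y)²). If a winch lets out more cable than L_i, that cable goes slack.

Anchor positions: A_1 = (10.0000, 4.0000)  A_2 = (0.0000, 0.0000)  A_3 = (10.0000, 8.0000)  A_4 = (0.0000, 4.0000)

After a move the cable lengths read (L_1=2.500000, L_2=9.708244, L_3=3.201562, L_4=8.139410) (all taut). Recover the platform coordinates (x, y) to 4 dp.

expand ‖A_i−P‖²=L_i² and subtract eq 1 (k_i ≔ ‖A_i‖²−L_i²)
k_1 = 100.0000+16.0000−6.2500 = 109.7500
eq1−eq2 → [20.0000  8.0000]·P = 204.0000
eq1−eq3 → [0.0000  -8.0000]·P = -44.0000
eq1−eq4 → [20.0000  0.0000]·P = 160.0000
2×2 solve → P = (8.0000, 5.5000)
check cable 4: ‖A_4−P‖² = 66.2500 ≈ L_4² = 66.2500 ✓

(8.0000, 5.5000)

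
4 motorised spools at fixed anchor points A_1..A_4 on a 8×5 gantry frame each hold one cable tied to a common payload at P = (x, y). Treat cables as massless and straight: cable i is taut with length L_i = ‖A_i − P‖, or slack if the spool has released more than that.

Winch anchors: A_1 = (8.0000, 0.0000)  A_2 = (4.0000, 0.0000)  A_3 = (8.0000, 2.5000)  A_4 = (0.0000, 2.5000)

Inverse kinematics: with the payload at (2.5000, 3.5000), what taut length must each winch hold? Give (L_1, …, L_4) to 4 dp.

L_1: Δ = A_1−P = (5.5000, -3.5000) → ‖Δ‖ = √42.5000 = 6.5192
L_2: Δ = A_2−P = (1.5000, -3.5000) → ‖Δ‖ = √14.5000 = 3.8079
L_3: Δ = A_3−P = (5.5000, -1.0000) → ‖Δ‖ = √31.2500 = 5.5902
L_4: Δ = A_4−P = (-2.5000, -1.0000) → ‖Δ‖ = √7.2500 = 2.6926

(6.5192, 3.8079, 5.5902, 2.6926)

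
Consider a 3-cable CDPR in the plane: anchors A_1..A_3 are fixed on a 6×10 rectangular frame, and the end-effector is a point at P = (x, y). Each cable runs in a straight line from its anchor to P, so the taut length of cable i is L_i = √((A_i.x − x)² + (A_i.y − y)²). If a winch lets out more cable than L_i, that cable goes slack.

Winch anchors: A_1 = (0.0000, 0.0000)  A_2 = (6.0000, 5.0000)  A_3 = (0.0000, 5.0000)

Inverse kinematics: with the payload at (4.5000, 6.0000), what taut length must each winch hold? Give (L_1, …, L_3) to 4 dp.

(7.5000, 1.8028, 4.6098)

cable 1: Δx=-4.5000, Δy=-6.0000; L_1 = √(Δx²+Δy²) = 7.5000
cable 2: Δx=1.5000, Δy=-1.0000; L_2 = √(Δx²+Δy²) = 1.8028
cable 3: Δx=-4.5000, Δy=-1.0000; L_3 = √(Δx²+Δy²) = 4.6098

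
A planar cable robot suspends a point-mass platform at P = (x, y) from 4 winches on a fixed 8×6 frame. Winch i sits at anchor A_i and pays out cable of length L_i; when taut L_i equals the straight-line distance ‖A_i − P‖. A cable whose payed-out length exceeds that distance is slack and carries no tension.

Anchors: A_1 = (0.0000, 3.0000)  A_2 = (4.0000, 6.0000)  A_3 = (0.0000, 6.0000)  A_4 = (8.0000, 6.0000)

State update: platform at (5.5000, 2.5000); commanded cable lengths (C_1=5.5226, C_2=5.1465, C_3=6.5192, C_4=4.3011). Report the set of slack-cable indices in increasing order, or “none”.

2

i=1: geometric 5.5227 vs commanded 5.5226 ⇒ taut
i=2: geometric 3.8079 vs commanded 5.1465 ⇒ slack
i=3: geometric 6.5192 vs commanded 6.5192 ⇒ taut
i=4: geometric 4.3012 vs commanded 4.3011 ⇒ taut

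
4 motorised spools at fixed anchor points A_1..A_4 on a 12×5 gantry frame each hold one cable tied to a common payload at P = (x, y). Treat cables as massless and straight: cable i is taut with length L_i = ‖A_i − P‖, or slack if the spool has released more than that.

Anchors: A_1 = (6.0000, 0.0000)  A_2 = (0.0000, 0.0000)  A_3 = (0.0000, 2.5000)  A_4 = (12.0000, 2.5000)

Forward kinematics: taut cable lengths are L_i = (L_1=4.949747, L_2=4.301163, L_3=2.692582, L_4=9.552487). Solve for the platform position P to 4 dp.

(2.5000, 3.5000)

expand ‖A_i−P‖²=L_i² and subtract eq 1 (c_i ≔ ‖A_i‖²−L_i²)
c_1 = 36.0000+0.0000−24.5000 = 11.5000
eq1−eq2 → [12.0000  0.0000]·P = 30.0000
eq1−eq3 → [12.0000  -5.0000]·P = 12.5000
eq1−eq4 → [-12.0000  -5.0000]·P = -47.5000
2×2 solve → P = (2.5000, 3.5000)
check cable 4: ‖A_4−P‖² = 91.2500 ≈ L_4² = 91.2500 ✓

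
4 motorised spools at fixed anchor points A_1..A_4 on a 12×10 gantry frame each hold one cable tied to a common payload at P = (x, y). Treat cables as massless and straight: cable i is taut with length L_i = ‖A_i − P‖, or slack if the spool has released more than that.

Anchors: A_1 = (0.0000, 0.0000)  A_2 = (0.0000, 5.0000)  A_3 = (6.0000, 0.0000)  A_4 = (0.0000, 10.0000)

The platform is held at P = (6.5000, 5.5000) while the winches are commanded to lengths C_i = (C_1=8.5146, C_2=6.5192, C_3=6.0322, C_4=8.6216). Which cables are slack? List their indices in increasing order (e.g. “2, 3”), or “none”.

3, 4

cable 1: √((-6.5000)²+(-5.5000)²)=8.5147, C_1=8.5146: taut
cable 2: √((-6.5000)²+(-0.5000)²)=6.5192, C_2=6.5192: taut
cable 3: √((-0.5000)²+(-5.5000)²)=5.5227, C_3=6.0322: slack
cable 4: √((-6.5000)²+(4.5000)²)=7.9057, C_4=8.6216: slack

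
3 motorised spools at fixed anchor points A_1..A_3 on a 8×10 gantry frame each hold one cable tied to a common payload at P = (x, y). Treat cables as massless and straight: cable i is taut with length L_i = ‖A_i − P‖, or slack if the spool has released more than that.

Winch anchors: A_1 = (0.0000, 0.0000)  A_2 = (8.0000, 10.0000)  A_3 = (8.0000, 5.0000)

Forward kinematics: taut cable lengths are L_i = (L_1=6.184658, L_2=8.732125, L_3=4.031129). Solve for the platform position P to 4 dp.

(6.0000, 1.5000)

circle eqns → linear via eq_j − eq_1; set k_j = A_j·A_j − L_j²
k_1 = 0.0000+0.0000−38.2500 = -38.2500
-16.0000·x − 20.0000·y = k_1−k_2 = -126.0000
-16.0000·x − 10.0000·y = k_1−k_3 = -111.0000
solve first two rows → x=6.0000, y=1.5000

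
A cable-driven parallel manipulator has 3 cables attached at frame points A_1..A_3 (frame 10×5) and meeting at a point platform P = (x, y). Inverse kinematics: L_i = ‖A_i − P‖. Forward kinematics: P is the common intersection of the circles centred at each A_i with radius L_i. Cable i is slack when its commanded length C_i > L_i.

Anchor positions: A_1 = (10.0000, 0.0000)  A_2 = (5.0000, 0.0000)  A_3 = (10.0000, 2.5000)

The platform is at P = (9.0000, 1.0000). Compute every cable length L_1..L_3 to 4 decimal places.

(1.4142, 4.1231, 1.8028)

L_1 = √((10.0000−9.0000)² + (0.0000−1.0000)²) = 1.4142
L_2 = √((5.0000−9.0000)² + (0.0000−1.0000)²) = 4.1231
L_3 = √((10.0000−9.0000)² + (2.5000−1.0000)²) = 1.8028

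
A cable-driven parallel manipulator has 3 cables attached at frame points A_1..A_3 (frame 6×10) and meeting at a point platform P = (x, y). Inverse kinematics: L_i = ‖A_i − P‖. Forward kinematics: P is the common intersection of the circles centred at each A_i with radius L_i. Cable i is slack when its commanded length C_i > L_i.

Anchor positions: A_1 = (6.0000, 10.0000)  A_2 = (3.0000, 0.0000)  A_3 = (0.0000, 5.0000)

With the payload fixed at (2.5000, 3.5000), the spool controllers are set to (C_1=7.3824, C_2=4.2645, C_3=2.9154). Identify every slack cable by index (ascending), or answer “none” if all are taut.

2

cable 1: √((3.5000)²+(6.5000)²)=7.3824, C_1=7.3824: taut
cable 2: √((0.5000)²+(-3.5000)²)=3.5355, C_2=4.2645: slack
cable 3: √((-2.5000)²+(1.5000)²)=2.9155, C_3=2.9154: taut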